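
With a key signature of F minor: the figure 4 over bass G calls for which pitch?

C

Counting 3 letter steps above G lands on C; in F minor, that letter is C.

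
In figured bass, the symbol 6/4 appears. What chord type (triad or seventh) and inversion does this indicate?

triad, second inversion

Intervals of 6/4 above the bass form a triad; the bass is the fifth, so this is second inversion.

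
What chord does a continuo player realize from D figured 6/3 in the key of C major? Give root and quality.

The figures 6/3 indicate a triad in first inversion.
In first inversion the root lies a sixth above the bass: a sixth above D in C major is B.
The chord tones are D, F, B, giving B diminished.

B diminished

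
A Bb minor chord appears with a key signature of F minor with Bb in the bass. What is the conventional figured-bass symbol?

Bb is the root of Bb minor, so the chord is in root position.
A triad in root position is figured 5/3, conventionally abbreviated (no figures — root-position triad).

no figures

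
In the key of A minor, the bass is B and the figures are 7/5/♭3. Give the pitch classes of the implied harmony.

B, Db, F, A

A third above B in this key is D, lowered to Db by the flat.
A fifth above B in this key is F.
A seventh above B in this key is A.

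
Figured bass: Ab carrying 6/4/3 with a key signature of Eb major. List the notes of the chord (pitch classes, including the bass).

A third above Ab in this key is C.
A fourth above Ab in this key is D.
A sixth above Ab in this key is F.
Together with the bass Ab, this spells D half-diminished seventh in second inversion.

Ab, C, D, F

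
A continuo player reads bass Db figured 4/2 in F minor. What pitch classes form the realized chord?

Db, Eb, G, Bb

The written figures 4/2 are shorthand for 6/4/2: the 6 is implied.
A second above Db in this key is Eb.
A fourth above Db in this key is G.
A sixth above Db in this key is Bb.
Together with the bass Db, this spells Eb dominant seventh in third inversion.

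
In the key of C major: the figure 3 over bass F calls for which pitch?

A

Counting 2 letter steps above F lands on A; in C major, that letter is A.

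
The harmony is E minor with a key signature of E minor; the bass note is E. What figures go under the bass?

E is the root of E minor, so the chord is in root position.
A triad in root position is figured 5/3, conventionally abbreviated (no figures — root-position triad).

no figures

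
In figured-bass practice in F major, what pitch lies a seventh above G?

Counting 6 letter steps above G lands on F; in F major, that letter is F.

F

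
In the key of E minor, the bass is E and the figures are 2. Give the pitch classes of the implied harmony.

The written figures 2 are shorthand for 6/4/2: the 6/4 are implied.
A second above E in this key is F#.
A fourth above E in this key is A.
A sixth above E in this key is C.
Together with the bass E, this spells F# half-diminished seventh in third inversion.

E, F#, A, C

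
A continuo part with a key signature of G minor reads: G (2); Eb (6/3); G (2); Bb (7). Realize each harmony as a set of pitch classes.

G (6/4/2): G, A, C, Eb.
Eb (6/3): Eb, G, C.
G (6/4/2): G, A, C, Eb.
Bb (7/5/3): Bb, D, F, A.

G, A, C, Eb | Eb, G, C | G, A, C, Eb | Bb, D, F, A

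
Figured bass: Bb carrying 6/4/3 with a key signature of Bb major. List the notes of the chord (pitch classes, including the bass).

Bb, D, Eb, G

A third above Bb in this key is D.
A fourth above Bb in this key is Eb.
A sixth above Bb in this key is G.
Together with the bass Bb, this spells Eb major seventh in second inversion.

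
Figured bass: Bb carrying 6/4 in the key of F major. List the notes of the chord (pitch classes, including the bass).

Bb, E, G

A fourth above Bb in this key is E.
A sixth above Bb in this key is G.
Together with the bass Bb, this spells E diminished in second inversion.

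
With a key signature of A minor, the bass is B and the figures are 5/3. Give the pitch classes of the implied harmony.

B, D, F

A third above B in this key is D.
A fifth above B in this key is F.
Together with the bass B, this spells B diminished in root position.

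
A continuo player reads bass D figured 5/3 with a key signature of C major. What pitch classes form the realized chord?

D, F, A

A third above D in this key is F.
A fifth above D in this key is A.
Together with the bass D, this spells D minor in root position.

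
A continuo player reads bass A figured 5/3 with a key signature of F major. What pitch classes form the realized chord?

A third above A in this key is C.
A fifth above A in this key is E.
Together with the bass A, this spells A minor in root position.

A, C, E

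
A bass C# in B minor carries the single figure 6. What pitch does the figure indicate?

A

Counting 5 letter steps above C# lands on A; in B minor, that letter is A.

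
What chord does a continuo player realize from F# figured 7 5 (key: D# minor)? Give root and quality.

F# major seventh

The figures 7 5 indicate a seventh chord in root position.
In root position the bass is the root, so the root is F#.
The chord tones are F#, A#, C#, E#, giving F# major seventh.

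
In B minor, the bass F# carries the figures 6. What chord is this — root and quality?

The figures 6 indicate a triad in first inversion.
In first inversion the root lies a sixth above the bass: a sixth above F# in B minor is D.
The chord tones are F#, A, D, giving D major.

D major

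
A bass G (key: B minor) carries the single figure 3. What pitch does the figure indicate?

B

Counting 2 letter steps above G lands on B; in B minor, that letter is B.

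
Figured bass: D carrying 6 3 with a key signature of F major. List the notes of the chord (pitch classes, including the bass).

A third above D in this key is F.
A sixth above D in this key is Bb.
Together with the bass D, this spells Bb major in first inversion.

D, F, Bb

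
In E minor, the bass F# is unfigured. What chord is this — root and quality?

F# diminished

An unfigured bass indicates a triad in root position.
In root position the bass is the root, so the root is F#.
The chord tones are F#, A, C, giving F# diminished.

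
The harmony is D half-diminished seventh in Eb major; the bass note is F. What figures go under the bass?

6/5

F is the third of D half-diminished seventh, so the chord is in first inversion.
A seventh chord in first inversion is figured 6/5/3, conventionally abbreviated 6/5.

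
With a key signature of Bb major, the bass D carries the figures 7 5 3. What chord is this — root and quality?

The figures 7 5 3 indicate a seventh chord in root position.
In root position the bass is the root, so the root is D.
The chord tones are D, F, A, C, giving D minor seventh.

D minor seventh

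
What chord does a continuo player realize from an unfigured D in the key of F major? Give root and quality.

D minor

An unfigured bass indicates a triad in root position.
In root position the bass is the root, so the root is D.
The chord tones are D, F, A, giving D minor.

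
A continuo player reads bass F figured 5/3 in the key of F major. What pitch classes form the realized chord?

A third above F in this key is A.
A fifth above F in this key is C.
Together with the bass F, this spells F major in root position.

F, A, C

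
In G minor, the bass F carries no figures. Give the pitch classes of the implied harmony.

An unfigured bass implies 5/3.
A third above F in this key is A.
A fifth above F in this key is C.
Together with the bass F, this spells F major in root position.

F, A, C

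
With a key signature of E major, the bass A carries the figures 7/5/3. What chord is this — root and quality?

A major seventh

The figures 7/5/3 indicate a seventh chord in root position.
In root position the bass is the root, so the root is A.
The chord tones are A, C#, E, G#, giving A major seventh.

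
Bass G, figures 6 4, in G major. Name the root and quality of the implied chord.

The figures 6 4 indicate a triad in second inversion.
In second inversion the root lies a fourth above the bass: a fourth above G in G major is C.
The chord tones are G, C, E, giving C major.

C major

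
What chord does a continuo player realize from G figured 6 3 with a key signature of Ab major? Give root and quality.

The figures 6 3 indicate a triad in first inversion.
In first inversion the root lies a sixth above the bass: a sixth above G in Ab major is Eb.
The chord tones are G, Bb, Eb, giving Eb major.

Eb major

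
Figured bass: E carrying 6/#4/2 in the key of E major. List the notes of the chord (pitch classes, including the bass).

E, F#, A#, C#

A second above E in this key is F#.
A fourth above E in this key is A, raised to A# by the sharp.
A sixth above E in this key is C#.
Together with the bass E, this spells F# dominant seventh in third inversion.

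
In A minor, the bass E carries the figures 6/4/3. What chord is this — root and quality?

A minor seventh

The figures 6/4/3 indicate a seventh chord in second inversion.
In second inversion the root lies a fourth above the bass: a fourth above E in A minor is A.
The chord tones are E, G, A, C, giving A minor seventh.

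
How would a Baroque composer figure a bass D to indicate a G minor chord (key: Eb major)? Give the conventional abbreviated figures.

D is the fifth of G minor, so the chord is in second inversion.
A triad in second inversion is figured 6/4, conventionally abbreviated 6/4.

6/4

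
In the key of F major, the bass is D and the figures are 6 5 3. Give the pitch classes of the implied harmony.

D, F, A, Bb

A third above D in this key is F.
A fifth above D in this key is A.
A sixth above D in this key is Bb.
Together with the bass D, this spells Bb major seventh in first inversion.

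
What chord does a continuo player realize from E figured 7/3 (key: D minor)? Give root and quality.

E half-diminished seventh

The figures 7/3 indicate a seventh chord in root position.
In root position the bass is the root, so the root is E.
The chord tones are E, G, Bb, D, giving E half-diminished seventh.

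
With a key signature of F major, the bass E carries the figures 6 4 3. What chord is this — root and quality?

The figures 6 4 3 indicate a seventh chord in second inversion.
In second inversion the root lies a fourth above the bass: a fourth above E in F major is A.
The chord tones are E, G, A, C, giving A minor seventh.

A minor seventh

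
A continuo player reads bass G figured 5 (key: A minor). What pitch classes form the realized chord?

The written figures 5 are shorthand for 5/3: the 3 is implied.
A third above G in this key is B.
A fifth above G in this key is D.
Together with the bass G, this spells G major in root position.

G, B, D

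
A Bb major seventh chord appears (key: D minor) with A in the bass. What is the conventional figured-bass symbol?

4/2

A is the seventh of Bb major seventh, so the chord is in third inversion.
A seventh chord in third inversion is figured 6/4/2, conventionally abbreviated 4/2.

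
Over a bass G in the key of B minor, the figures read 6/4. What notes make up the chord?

A fourth above G in this key is C#.
A sixth above G in this key is E.
Together with the bass G, this spells C# diminished in second inversion.

G, C#, E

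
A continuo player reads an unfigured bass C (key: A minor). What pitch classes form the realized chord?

An unfigured bass implies 5/3.
A third above C in this key is E.
A fifth above C in this key is G.
Together with the bass C, this spells C major in root position.

C, E, G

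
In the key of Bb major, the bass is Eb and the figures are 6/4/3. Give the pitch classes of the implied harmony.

Eb, G, A, C

A third above Eb in this key is G.
A fourth above Eb in this key is A.
A sixth above Eb in this key is C.
Together with the bass Eb, this spells A half-diminished seventh in second inversion.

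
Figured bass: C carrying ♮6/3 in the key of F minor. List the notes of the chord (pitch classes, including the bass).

C, Eb, A

A third above C in this key is Eb.
A sixth above C in this key is Ab, made natural (A) by the ♮ figure.
Together with the bass C, this spells A diminished in first inversion.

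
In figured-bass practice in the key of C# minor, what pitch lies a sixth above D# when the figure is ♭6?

Bb

Counting 5 letter steps above D# lands on B; in C# minor, that letter is B.
The b6 figure lowers it a semitone, giving Bb.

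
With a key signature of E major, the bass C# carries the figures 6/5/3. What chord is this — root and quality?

The figures 6/5/3 indicate a seventh chord in first inversion.
In first inversion the root lies a sixth above the bass: a sixth above C# in E major is A.
The chord tones are C#, E, G#, A, giving A major seventh.

A major seventh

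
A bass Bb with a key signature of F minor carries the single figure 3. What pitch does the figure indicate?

Db

Counting 2 letter steps above Bb lands on D; in F minor, that letter is Db.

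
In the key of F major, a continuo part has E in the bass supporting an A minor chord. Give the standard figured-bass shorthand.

E is the fifth of A minor, so the chord is in second inversion.
A triad in second inversion is figured 6/4, conventionally abbreviated 6/4.

6/4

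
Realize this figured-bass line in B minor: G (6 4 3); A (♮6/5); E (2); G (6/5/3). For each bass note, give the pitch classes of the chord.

G, B, C#, E | A, C#, E, F | E, F#, A, C# | G, B, D, E

G (6/4/3): G, B, C#, E.
A (♮6/5/3): A, C#, E, F.
E (6/4/2): E, F#, A, C#.
G (6/5/3): G, B, D, E.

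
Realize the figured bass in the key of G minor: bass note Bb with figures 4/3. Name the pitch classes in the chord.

The written figures 4/3 are shorthand for 6/4/3: the 6 is implied.
A third above Bb in this key is D.
A fourth above Bb in this key is Eb.
A sixth above Bb in this key is G.
Together with the bass Bb, this spells Eb major seventh in second inversion.

Bb, D, Eb, G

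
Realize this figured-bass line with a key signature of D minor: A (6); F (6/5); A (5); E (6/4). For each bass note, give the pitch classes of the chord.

A, C, F | F, A, C, D | A, C, E | E, A, C

A (6/3): A, C, F.
F (6/5/3): F, A, C, D.
A (5/3): A, C, E.
E (6/4): E, A, C.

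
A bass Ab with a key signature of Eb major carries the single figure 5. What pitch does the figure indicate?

Eb

Counting 4 letter steps above Ab lands on E; in Eb major, that letter is Eb.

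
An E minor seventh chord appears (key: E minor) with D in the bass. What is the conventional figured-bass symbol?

4/2

D is the seventh of E minor seventh, so the chord is in third inversion.
A seventh chord in third inversion is figured 6/4/2, conventionally abbreviated 4/2.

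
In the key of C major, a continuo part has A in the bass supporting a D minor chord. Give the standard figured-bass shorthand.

6/4

A is the fifth of D minor, so the chord is in second inversion.
A triad in second inversion is figured 6/4, conventionally abbreviated 6/4.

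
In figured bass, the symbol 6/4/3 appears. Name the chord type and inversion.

Intervals of 6/4/3 above the bass form a seventh chord; the bass is the fifth, so this is second inversion.

seventh chord, second inversion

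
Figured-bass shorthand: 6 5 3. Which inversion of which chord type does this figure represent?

seventh chord, first inversion

Intervals of 6/5/3 above the bass form a seventh chord; the bass is the third, so this is first inversion.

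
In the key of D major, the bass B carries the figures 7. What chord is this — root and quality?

The figures 7 indicate a seventh chord in root position.
In root position the bass is the root, so the root is B.
The chord tones are B, D, F#, A, giving B minor seventh.

B minor seventh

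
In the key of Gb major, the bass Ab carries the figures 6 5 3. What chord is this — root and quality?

F half-diminished seventh

The figures 6 5 3 indicate a seventh chord in first inversion.
In first inversion the root lies a sixth above the bass: a sixth above Ab in Gb major is F.
The chord tones are Ab, Cb, Eb, F, giving F half-diminished seventh.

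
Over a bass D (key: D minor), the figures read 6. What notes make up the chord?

D, F, Bb

The written figures 6 are shorthand for 6/3: the 3 is implied.
A third above D in this key is F.
A sixth above D in this key is Bb.
Together with the bass D, this spells Bb major in first inversion.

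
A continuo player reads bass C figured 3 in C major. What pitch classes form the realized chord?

The written figures 3 are shorthand for 5/3: the 5 is implied.
A third above C in this key is E.
A fifth above C in this key is G.
Together with the bass C, this spells C major in root position.

C, E, G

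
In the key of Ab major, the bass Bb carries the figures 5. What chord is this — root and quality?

The figures 5 indicate a triad in root position.
In root position the bass is the root, so the root is Bb.
The chord tones are Bb, Db, F, giving Bb minor.

Bb minor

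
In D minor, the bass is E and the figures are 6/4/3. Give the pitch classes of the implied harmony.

A third above E in this key is G.
A fourth above E in this key is A.
A sixth above E in this key is C.
Together with the bass E, this spells A minor seventh in second inversion.

E, G, A, C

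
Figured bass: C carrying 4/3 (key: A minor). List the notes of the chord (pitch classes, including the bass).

The written figures 4/3 are shorthand for 6/4/3: the 6 is implied.
A third above C in this key is E.
A fourth above C in this key is F.
A sixth above C in this key is A.
Together with the bass C, this spells F major seventh in second inversion.

C, E, F, A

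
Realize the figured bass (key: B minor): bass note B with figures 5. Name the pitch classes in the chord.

The written figures 5 are shorthand for 5/3: the 3 is implied.
A third above B in this key is D.
A fifth above B in this key is F#.
Together with the bass B, this spells B minor in root position.

B, D, F#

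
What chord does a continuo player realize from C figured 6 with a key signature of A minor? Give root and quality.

A minor

The figures 6 indicate a triad in first inversion.
In first inversion the root lies a sixth above the bass: a sixth above C in A minor is A.
The chord tones are C, E, A, giving A minor.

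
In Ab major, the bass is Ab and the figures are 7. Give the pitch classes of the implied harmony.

The written figures 7 are shorthand for 7/5/3: the 5/3 are implied.
A third above Ab in this key is C.
A fifth above Ab in this key is Eb.
A seventh above Ab in this key is G.
Together with the bass Ab, this spells Ab major seventh in root position.

Ab, C, Eb, G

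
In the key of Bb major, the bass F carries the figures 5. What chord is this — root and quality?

F major

The figures 5 indicate a triad in root position.
In root position the bass is the root, so the root is F.
The chord tones are F, A, C, giving F major.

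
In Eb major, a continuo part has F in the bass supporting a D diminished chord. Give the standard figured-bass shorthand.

6

F is the third of D diminished, so the chord is in first inversion.
A triad in first inversion is figured 6/3, conventionally abbreviated 6.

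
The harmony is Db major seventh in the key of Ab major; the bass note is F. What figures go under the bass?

6/5

F is the third of Db major seventh, so the chord is in first inversion.
A seventh chord in first inversion is figured 6/5/3, conventionally abbreviated 6/5.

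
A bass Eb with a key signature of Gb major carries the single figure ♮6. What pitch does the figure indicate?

C

Counting 5 letter steps above Eb lands on C; in Gb major, that letter is Cb.
The ♮6 figure makes it natural, giving C.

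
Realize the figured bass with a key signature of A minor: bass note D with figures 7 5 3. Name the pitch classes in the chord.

A third above D in this key is F.
A fifth above D in this key is A.
A seventh above D in this key is C.
Together with the bass D, this spells D minor seventh in root position.

D, F, A, C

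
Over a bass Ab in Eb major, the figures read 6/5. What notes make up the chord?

The written figures 6/5 are shorthand for 6/5/3: the 3 is implied.
A third above Ab in this key is C.
A fifth above Ab in this key is Eb.
A sixth above Ab in this key is F.
Together with the bass Ab, this spells F minor seventh in first inversion.

Ab, C, Eb, F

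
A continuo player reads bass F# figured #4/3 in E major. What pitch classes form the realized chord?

F#, A, B#, D#

The written figures #4/3 are shorthand for 6/4/3: the 6 is implied.
A third above F# in this key is A.
A fourth above F# in this key is B, raised to B# by the sharp.
A sixth above F# in this key is D#.
Together with the bass F#, this spells B# diminished seventh in second inversion.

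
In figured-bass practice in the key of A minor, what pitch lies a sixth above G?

Counting 5 letter steps above G lands on E; in A minor, that letter is E.

E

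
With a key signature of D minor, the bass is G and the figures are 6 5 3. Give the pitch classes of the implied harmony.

G, Bb, D, E

A third above G in this key is Bb.
A fifth above G in this key is D.
A sixth above G in this key is E.
Together with the bass G, this spells E half-diminished seventh in first inversion.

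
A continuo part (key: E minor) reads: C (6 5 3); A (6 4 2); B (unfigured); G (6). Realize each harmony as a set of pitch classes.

C (6/5/3): C, E, G, A.
A (6/4/2): A, B, D, F#.
B (5/3): B, D, F#.
G (6/3): G, B, E.

C, E, G, A | A, B, D, F# | B, D, F# | G, B, E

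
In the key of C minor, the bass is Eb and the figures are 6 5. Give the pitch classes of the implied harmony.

Eb, G, Bb, C

The written figures 6 5 are shorthand for 6/5/3: the 3 is implied.
A third above Eb in this key is G.
A fifth above Eb in this key is Bb.
A sixth above Eb in this key is C.
Together with the bass Eb, this spells C minor seventh in first inversion.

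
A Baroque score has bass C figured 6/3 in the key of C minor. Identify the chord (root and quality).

Ab major

The figures 6/3 indicate a triad in first inversion.
In first inversion the root lies a sixth above the bass: a sixth above C in C minor is Ab.
The chord tones are C, Eb, Ab, giving Ab major.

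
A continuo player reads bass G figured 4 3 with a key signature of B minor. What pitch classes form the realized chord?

G, B, C#, E

The written figures 4 3 are shorthand for 6/4/3: the 6 is implied.
A third above G in this key is B.
A fourth above G in this key is C#.
A sixth above G in this key is E.
Together with the bass G, this spells C# half-diminished seventh in second inversion.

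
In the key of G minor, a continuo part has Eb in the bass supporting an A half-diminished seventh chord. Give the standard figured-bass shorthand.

4/3

Eb is the fifth of A half-diminished seventh, so the chord is in second inversion.
A seventh chord in second inversion is figured 6/4/3, conventionally abbreviated 4/3.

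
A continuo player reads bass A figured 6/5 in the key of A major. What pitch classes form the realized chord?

A, C#, E, F#

The written figures 6/5 are shorthand for 6/5/3: the 3 is implied.
A third above A in this key is C#.
A fifth above A in this key is E.
A sixth above A in this key is F#.
Together with the bass A, this spells F# minor seventh in first inversion.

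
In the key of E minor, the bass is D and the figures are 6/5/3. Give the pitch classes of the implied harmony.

D, F#, A, B

A third above D in this key is F#.
A fifth above D in this key is A.
A sixth above D in this key is B.
Together with the bass D, this spells B minor seventh in first inversion.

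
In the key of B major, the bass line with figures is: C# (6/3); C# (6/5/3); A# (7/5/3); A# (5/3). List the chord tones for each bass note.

C# (6/3): C#, E, A#.
C# (6/5/3): C#, E, G#, A#.
A# (7/5/3): A#, C#, E, G#.
A# (5/3): A#, C#, E.

C#, E, A# | C#, E, G#, A# | A#, C#, E, G# | A#, C#, E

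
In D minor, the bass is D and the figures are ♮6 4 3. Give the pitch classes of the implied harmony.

A third above D in this key is F.
A fourth above D in this key is G.
A sixth above D in this key is Bb, made natural (B) by the ♮ figure.
Together with the bass D, this spells G dominant seventh in second inversion.

D, F, G, B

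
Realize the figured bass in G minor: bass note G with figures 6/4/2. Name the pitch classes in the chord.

G, A, C, Eb

A second above G in this key is A.
A fourth above G in this key is C.
A sixth above G in this key is Eb.
Together with the bass G, this spells A half-diminished seventh in third inversion.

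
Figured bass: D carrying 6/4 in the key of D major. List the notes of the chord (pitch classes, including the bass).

D, G, B

A fourth above D in this key is G.
A sixth above D in this key is B.
Together with the bass D, this spells G major in second inversion.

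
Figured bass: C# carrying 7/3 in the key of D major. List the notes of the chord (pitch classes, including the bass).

C#, E, G, B

The written figures 7/3 are shorthand for 7/5/3: the 5 is implied.
A third above C# in this key is E.
A fifth above C# in this key is G.
A seventh above C# in this key is B.
Together with the bass C#, this spells C# half-diminished seventh in root position.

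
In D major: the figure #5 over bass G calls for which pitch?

D#

Counting 4 letter steps above G lands on D; in D major, that letter is D.
The #5 figure raises it a semitone, giving D#.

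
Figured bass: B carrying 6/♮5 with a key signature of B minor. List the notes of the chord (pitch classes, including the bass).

B, D, F, G

The written figures 6/♮5 are shorthand for 6/5/3: the 3 is implied.
A third above B in this key is D.
A fifth above B in this key is F#, made natural (F) by the ♮ figure.
A sixth above B in this key is G.
Together with the bass B, this spells G dominant seventh in first inversion.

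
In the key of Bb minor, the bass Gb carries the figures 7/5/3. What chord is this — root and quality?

The figures 7/5/3 indicate a seventh chord in root position.
In root position the bass is the root, so the root is Gb.
The chord tones are Gb, Bb, Db, F, giving Gb major seventh.

Gb major seventh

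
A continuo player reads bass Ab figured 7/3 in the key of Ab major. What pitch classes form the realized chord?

Ab, C, Eb, G

The written figures 7/3 are shorthand for 7/5/3: the 5 is implied.
A third above Ab in this key is C.
A fifth above Ab in this key is Eb.
A seventh above Ab in this key is G.
Together with the bass Ab, this spells Ab major seventh in root position.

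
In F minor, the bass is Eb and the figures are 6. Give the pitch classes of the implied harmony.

The written figures 6 are shorthand for 6/3: the 3 is implied.
A third above Eb in this key is G.
A sixth above Eb in this key is C.
Together with the bass Eb, this spells C minor in first inversion.

Eb, G, C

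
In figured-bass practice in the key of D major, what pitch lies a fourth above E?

Counting 3 letter steps above E lands on A; in D major, that letter is A.

A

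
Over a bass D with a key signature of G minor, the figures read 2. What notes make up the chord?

The written figures 2 are shorthand for 6/4/2: the 6/4 are implied.
A second above D in this key is Eb.
A fourth above D in this key is G.
A sixth above D in this key is Bb.
Together with the bass D, this spells Eb major seventh in third inversion.

D, Eb, G, Bb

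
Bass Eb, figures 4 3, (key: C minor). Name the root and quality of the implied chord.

Ab major seventh

The figures 4 3 indicate a seventh chord in second inversion.
In second inversion the root lies a fourth above the bass: a fourth above Eb in C minor is Ab.
The chord tones are Eb, G, Ab, C, giving Ab major seventh.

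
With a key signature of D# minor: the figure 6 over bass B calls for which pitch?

Counting 5 letter steps above B lands on G; in D# minor, that letter is G#.

G#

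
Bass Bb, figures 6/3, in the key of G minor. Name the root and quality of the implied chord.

The figures 6/3 indicate a triad in first inversion.
In first inversion the root lies a sixth above the bass: a sixth above Bb in G minor is G.
The chord tones are Bb, D, G, giving G minor.

G minor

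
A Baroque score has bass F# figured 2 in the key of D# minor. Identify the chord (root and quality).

G# minor seventh

The figures 2 indicate a seventh chord in third inversion.
In third inversion the root lies a second above the bass: a second above F# in D# minor is G#.
The chord tones are F#, G#, B, D#, giving G# minor seventh.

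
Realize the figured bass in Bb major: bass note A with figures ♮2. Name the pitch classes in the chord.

A, B, D, F

The written figures ♮2 are shorthand for 6/4/2: the 6/4 are implied.
A second above A in this key is Bb, made natural (B) by the ♮ figure.
A fourth above A in this key is D.
A sixth above A in this key is F.
Together with the bass A, this spells B half-diminished seventh in third inversion.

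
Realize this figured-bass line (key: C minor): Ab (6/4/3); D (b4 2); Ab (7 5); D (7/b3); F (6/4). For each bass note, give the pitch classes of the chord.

Ab (6/4/3): Ab, C, D, F.
D (6/b4/2): D, Eb, Gb, Bb.
Ab (7/5/3): Ab, C, Eb, G.
D (7/5/b3): D, Fb, Ab, C.
F (6/4): F, Bb, D.

Ab, C, D, F | D, Eb, Gb, Bb | Ab, C, Eb, G | D, Fb, Ab, C | F, Bb, D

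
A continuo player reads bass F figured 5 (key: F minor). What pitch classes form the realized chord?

F, Ab, C

The written figures 5 are shorthand for 5/3: the 3 is implied.
A third above F in this key is Ab.
A fifth above F in this key is C.
Together with the bass F, this spells F minor in root position.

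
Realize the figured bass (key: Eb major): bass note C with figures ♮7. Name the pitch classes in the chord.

The written figures ♮7 are shorthand for 7/5/3: the 5/3 are implied.
A third above C in this key is Eb.
A fifth above C in this key is G.
A seventh above C in this key is Bb, made natural (B) by the ♮ figure.
Together with the bass C, this spells C minor-major seventh in root position.

C, Eb, G, B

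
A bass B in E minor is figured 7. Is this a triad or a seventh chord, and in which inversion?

7 is shorthand for 7/5/3.
Intervals of 7/5/3 above the bass form a seventh chord; the bass is the root, so this is root position.

seventh chord, root position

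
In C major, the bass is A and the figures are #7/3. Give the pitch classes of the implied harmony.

The written figures #7/3 are shorthand for 7/5/3: the 5 is implied.
A third above A in this key is C.
A fifth above A in this key is E.
A seventh above A in this key is G, raised to G# by the sharp.
Together with the bass A, this spells A minor-major seventh in root position.

A, C, E, G#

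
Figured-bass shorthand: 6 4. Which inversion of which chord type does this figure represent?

Intervals of 6/4 above the bass form a triad; the bass is the fifth, so this is second inversion.

triad, second inversion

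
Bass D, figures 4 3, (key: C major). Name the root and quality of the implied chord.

G dominant seventh

The figures 4 3 indicate a seventh chord in second inversion.
In second inversion the root lies a fourth above the bass: a fourth above D in C major is G.
The chord tones are D, F, G, B, giving G dominant seventh.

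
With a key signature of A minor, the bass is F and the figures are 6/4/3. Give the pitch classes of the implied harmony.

F, A, B, D

A third above F in this key is A.
A fourth above F in this key is B.
A sixth above F in this key is D.
Together with the bass F, this spells B half-diminished seventh in second inversion.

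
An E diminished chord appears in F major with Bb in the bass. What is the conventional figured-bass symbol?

Bb is the fifth of E diminished, so the chord is in second inversion.
A triad in second inversion is figured 6/4, conventionally abbreviated 6/4.

6/4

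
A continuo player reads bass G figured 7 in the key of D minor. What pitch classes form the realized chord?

G, Bb, D, F

The written figures 7 are shorthand for 7/5/3: the 5/3 are implied.
A third above G in this key is Bb.
A fifth above G in this key is D.
A seventh above G in this key is F.
Together with the bass G, this spells G minor seventh in root position.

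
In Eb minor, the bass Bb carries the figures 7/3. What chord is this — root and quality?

Bb minor seventh

The figures 7/3 indicate a seventh chord in root position.
In root position the bass is the root, so the root is Bb.
The chord tones are Bb, Db, F, Ab, giving Bb minor seventh.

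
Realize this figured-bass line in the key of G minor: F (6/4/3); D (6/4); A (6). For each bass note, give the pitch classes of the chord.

F, A, Bb, D | D, G, Bb | A, C, F

F (6/4/3): F, A, Bb, D.
D (6/4): D, G, Bb.
A (6/3): A, C, F.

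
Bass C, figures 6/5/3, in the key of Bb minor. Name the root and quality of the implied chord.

Ab dominant seventh

The figures 6/5/3 indicate a seventh chord in first inversion.
In first inversion the root lies a sixth above the bass: a sixth above C in Bb minor is Ab.
The chord tones are C, Eb, Gb, Ab, giving Ab dominant seventh.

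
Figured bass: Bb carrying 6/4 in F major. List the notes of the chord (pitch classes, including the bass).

Bb, E, G

A fourth above Bb in this key is E.
A sixth above Bb in this key is G.
Together with the bass Bb, this spells E diminished in second inversion.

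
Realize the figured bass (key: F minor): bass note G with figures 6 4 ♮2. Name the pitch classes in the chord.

G, A, C, Eb

A second above G in this key is Ab, made natural (A) by the ♮ figure.
A fourth above G in this key is C.
A sixth above G in this key is Eb.
Together with the bass G, this spells A half-diminished seventh in third inversion.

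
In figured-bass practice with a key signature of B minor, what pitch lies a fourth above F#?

B

Counting 3 letter steps above F# lands on B; in B minor, that letter is B.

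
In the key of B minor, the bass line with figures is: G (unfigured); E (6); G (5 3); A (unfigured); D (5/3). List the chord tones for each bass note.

G (5/3): G, B, D.
E (6/3): E, G, C#.
G (5/3): G, B, D.
A (5/3): A, C#, E.
D (5/3): D, F#, A.

G, B, D | E, G, C# | G, B, D | A, C#, E | D, F#, A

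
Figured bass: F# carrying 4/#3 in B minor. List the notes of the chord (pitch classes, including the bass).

The written figures 4/#3 are shorthand for 6/4/3: the 6 is implied.
A third above F# in this key is A, raised to A# by the sharp.
A fourth above F# in this key is B.
A sixth above F# in this key is D.
Together with the bass F#, this spells B minor-major seventh in second inversion.

F#, A#, B, D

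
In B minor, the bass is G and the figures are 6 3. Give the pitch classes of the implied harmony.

A third above G in this key is B.
A sixth above G in this key is E.
Together with the bass G, this spells E minor in first inversion.

G, B, E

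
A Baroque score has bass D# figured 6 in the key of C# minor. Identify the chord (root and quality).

The figures 6 indicate a triad in first inversion.
In first inversion the root lies a sixth above the bass: a sixth above D# in C# minor is B.
The chord tones are D#, F#, B, giving B major.

B major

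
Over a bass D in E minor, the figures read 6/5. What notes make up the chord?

D, F#, A, B

The written figures 6/5 are shorthand for 6/5/3: the 3 is implied.
A third above D in this key is F#.
A fifth above D in this key is A.
A sixth above D in this key is B.
Together with the bass D, this spells B minor seventh in first inversion.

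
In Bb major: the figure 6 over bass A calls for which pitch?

Counting 5 letter steps above A lands on F; in Bb major, that letter is F.

F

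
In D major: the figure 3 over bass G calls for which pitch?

B

Counting 2 letter steps above G lands on B; in D major, that letter is B.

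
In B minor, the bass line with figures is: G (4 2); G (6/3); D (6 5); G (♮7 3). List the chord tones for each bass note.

G, A, C#, E | G, B, E | D, F#, A, B | G, B, D, F

G (6/4/2): G, A, C#, E.
G (6/3): G, B, E.
D (6/5/3): D, F#, A, B.
G (♮7/5/3): G, B, D, F.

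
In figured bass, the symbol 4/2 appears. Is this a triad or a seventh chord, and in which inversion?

4/2 is shorthand for 6/4/2.
Intervals of 6/4/2 above the bass form a seventh chord; the bass is the seventh, so this is third inversion.

seventh chord, third inversion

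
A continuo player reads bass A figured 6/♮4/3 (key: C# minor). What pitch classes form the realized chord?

A third above A in this key is C#.
A fourth above A in this key is D#, made natural (D) by the ♮ figure.
A sixth above A in this key is F#.
Together with the bass A, this spells D major seventh in second inversion.

A, C#, D, F#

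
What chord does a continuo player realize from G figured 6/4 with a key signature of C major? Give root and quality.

C major

The figures 6/4 indicate a triad in second inversion.
In second inversion the root lies a fourth above the bass: a fourth above G in C major is C.
The chord tones are G, C, E, giving C major.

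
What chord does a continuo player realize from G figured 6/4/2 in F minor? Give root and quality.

The figures 6/4/2 indicate a seventh chord in third inversion.
In third inversion the root lies a second above the bass: a second above G in F minor is Ab.
The chord tones are G, Ab, C, Eb, giving Ab major seventh.

Ab major seventh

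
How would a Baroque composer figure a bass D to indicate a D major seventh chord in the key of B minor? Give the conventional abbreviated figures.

7

D is the root of D major seventh, so the chord is in root position.
A seventh chord in root position is figured 7/5/3, conventionally abbreviated 7.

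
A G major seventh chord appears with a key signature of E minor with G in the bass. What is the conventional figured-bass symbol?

G is the root of G major seventh, so the chord is in root position.
A seventh chord in root position is figured 7/5/3, conventionally abbreviated 7.

7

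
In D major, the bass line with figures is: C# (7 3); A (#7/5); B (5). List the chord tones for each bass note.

C#, E, G, B | A, C#, E, G# | B, D, F#

C# (7/5/3): C#, E, G, B.
A (#7/5/3): A, C#, E, G#.
B (5/3): B, D, F#.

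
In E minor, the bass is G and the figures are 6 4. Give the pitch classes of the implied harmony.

G, C, E

A fourth above G in this key is C.
A sixth above G in this key is E.
Together with the bass G, this spells C major in second inversion.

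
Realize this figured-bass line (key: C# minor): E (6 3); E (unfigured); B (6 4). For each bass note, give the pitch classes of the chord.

E, G#, C# | E, G#, B | B, E, G#

E (6/3): E, G#, C#.
E (5/3): E, G#, B.
B (6/4): B, E, G#.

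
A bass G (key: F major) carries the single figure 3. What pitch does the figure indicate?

Bb

Counting 2 letter steps above G lands on B; in F major, that letter is Bb.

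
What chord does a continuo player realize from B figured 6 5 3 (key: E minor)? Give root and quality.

G major seventh

The figures 6 5 3 indicate a seventh chord in first inversion.
In first inversion the root lies a sixth above the bass: a sixth above B in E minor is G.
The chord tones are B, D, F#, G, giving G major seventh.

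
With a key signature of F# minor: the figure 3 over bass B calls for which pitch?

Counting 2 letter steps above B lands on D; in F# minor, that letter is D.

D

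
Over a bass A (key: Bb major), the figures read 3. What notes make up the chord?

A, C, Eb

The written figures 3 are shorthand for 5/3: the 5 is implied.
A third above A in this key is C.
A fifth above A in this key is Eb.
Together with the bass A, this spells A diminished in root position.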